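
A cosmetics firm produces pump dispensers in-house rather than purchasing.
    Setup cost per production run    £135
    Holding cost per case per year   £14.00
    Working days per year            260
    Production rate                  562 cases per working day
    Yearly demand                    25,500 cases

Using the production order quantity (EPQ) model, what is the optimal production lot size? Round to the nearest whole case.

772 cases

d = 25,500/260 = 98.0769 cases/day;  effective holding cost H(1 − d/p) = 14·(1 − 98.0769/562) = 11.55680
Q* = √(2DS / H_eff) = √(2·25,500·135 / 11.55680) ≈ 771.85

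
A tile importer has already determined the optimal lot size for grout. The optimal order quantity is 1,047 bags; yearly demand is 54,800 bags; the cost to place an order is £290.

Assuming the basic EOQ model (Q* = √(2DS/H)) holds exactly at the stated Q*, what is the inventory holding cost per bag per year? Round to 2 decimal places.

£28.99

From Q* = √(2DS/H) ⇒ Q*² = 2DS/H.
H = 2DS / Q² = 2 × 54,800 × 290 / 1,047² = 28.9945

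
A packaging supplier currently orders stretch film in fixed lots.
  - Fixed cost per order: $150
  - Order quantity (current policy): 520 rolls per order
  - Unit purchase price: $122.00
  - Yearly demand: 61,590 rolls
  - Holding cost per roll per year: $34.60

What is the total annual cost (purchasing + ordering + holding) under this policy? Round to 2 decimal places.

Orders/yr = 61,590/520 = 118.442; ordering cost = 118.442 × $150 = $17,766.35
Average inventory = 520/2 = 260; holding cost = 260 × $34.6 = $8,996.00
Purchase cost = D·C = 61,590 × 122 = $7,513,980.00
Total = $17,766.35 + $8,996.00 + $7,513,980.00 = $7,540,742.35

$7,540,742.35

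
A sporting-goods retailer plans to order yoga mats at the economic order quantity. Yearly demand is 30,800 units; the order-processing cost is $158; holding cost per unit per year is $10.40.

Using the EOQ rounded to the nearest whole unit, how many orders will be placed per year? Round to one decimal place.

31.9 orders per year

Q* = √(2·D·S / H) = √(2·30,800·158 / 10.4) = √935,846.2 ≈ 967.39 → Q = 967
Orders per year = D/Q = 30,800 / 967 = 31.851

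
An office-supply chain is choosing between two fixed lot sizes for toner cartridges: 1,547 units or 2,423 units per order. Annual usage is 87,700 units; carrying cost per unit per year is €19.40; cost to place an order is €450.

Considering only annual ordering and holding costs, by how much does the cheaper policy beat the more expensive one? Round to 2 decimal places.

TC(Q) = (D/Q)S + (Q/2)H
TC(1,547) = (87,700/1,547)×450 + (1,547/2)×19.4 = €40,516.57
TC(2,423) = (87,700/2,423)×450 + (2,423/2)×19.4 = €39,790.76
Lots of 2,423 are cheaper by €725.81.

€725.81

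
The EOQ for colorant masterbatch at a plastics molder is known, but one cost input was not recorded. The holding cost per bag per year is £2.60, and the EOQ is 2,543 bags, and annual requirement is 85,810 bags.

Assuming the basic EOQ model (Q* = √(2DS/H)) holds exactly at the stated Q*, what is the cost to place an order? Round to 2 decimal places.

Since Q* = (2DS/H)^½, squaring gives Q*²·H = 2DS.
S = Q²H / (2D) = 2,543² × 2.6 / (2 × 85,810) = 97.9711

£97.97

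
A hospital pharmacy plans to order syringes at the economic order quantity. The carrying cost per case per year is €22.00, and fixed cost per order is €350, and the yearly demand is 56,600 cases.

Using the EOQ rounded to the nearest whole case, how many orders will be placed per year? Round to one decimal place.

2DS/H = 2·56,600·350/22 = 1,800,909.09
EOQ = √1,800,909.09 ≈ 1,341.98 → Q = 1,342
N = D/Q = 56,600/1,342 ≈ 42.176 orders/yr

42.2 orders per year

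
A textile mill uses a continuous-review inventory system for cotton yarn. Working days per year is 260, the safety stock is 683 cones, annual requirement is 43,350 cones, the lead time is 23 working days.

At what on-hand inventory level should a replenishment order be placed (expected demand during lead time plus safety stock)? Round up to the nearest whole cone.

4,518 cones

Daily demand d = 43,350 / 260 = 166.731 cones/day
Demand during lead time = 166.731 × 23 = 3,834.81
Reorder point = 3,834.81 + 683 = 4,517.81 → round up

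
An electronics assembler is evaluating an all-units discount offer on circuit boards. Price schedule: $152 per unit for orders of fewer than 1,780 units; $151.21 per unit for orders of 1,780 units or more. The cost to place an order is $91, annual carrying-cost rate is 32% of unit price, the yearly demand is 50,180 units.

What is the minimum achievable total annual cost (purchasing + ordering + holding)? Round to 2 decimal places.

$7,633,347.79

H₁ = 32%×$152 = $48.6400;  H₂ = 32%×$151.21 = $48.3872
EOQ₁ = √(2×50,180×91/48.6400) = 433.32  (< 1,780, feasible at tier 1)
EOQ₂ = √(2×50,180×91/48.3872) = 434.45  (< 1,780 → use Q = 1,780 at tier-2 price)
TC(tier 1 (EOQ₁), Q≈433.3) = $7,648,436.47
TC(tier 2, Q≈1,780.0) = $7,633,347.79
Minimum at tier 2: $7,633,347.79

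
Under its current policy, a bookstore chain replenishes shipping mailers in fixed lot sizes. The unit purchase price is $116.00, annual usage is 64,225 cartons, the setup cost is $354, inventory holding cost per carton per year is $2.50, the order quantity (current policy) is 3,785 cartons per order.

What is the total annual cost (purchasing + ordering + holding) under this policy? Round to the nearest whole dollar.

$7,460,838

Orders/yr = 64,225/3,785 = 16.968; ordering cost = 16.968 × $354 = $6,006.78
Average inventory = 3,785/2 = 1892.5; holding cost = 1892.5 × $2.5 = $4,731.25
Purchase cost = D·C = 64,225 × 116 = $7,450,100.00
Total = $6,006.78 + $4,731.25 + $7,450,100.00 = $7,460,838.03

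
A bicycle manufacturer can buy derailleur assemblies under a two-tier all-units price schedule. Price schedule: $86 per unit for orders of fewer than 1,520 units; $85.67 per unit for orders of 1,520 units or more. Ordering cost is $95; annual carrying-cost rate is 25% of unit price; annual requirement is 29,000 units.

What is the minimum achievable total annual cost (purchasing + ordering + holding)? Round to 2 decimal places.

H₁ = 25%×$86 = $21.5000;  H₂ = 25%×$85.67 = $21.4175
EOQ₁ = √(2×29,000×95/21.5000) = 506.24  (< 1,520, feasible at tier 1)
EOQ₂ = √(2×29,000×95/21.4175) = 507.21  (< 1,520 → use Q = 1,520 at tier-2 price)
TC(tier 1 (EOQ₁), Q≈506.2) = $2,504,884.16
TC(tier 2, Q≈1,520.0) = $2,502,519.80
Minimum at tier 2: $2,502,519.80

$2,502,519.80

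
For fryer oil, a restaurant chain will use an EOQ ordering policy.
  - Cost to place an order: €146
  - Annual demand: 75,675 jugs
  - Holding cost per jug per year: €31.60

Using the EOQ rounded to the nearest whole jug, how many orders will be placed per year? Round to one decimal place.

EOQ = √(2DS/H) = √(2 × 75,675 × 146 / 31.6)
    = √(699,275.32) ≈ 836.23 → Q = 836
Orders per year = D/Q = 75,675 / 836 = 90.520

90.5 orders per year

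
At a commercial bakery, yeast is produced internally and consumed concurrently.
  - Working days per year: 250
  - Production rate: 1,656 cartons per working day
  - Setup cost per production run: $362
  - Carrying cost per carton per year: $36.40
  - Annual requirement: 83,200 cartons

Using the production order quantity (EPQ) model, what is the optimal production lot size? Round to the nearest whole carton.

d = 83,200/250 = 332.8000 cartons/day;  effective holding cost H(1 − d/p) = 36.4·(1 − 332.8000/1656) = 29.08483
Q* = √(2DS / H_eff) = √(2·83,200·362 / 29.08483) ≈ 1,439.12

1,439 cartons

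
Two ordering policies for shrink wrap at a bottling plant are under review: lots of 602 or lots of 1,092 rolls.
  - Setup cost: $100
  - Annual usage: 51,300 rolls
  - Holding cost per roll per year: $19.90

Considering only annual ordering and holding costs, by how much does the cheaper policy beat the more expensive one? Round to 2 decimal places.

Annual cost at Q: ordering D·S/Q plus holding Q·H/2.
TC(602) = (51,300/602)×100 + (602/2)×19.9 = $14,511.49
TC(1,092) = (51,300/1,092)×100 + (1,092/2)×19.9 = $15,563.20
|ΔTC| = |$14,511.49 − $15,563.20| = $1,051.71

$1,051.71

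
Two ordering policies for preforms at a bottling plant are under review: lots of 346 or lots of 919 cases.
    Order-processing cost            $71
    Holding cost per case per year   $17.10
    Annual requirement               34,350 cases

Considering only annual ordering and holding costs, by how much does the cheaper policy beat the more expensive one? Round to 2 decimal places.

For each Q, cost = (D/Q)·S + (Q/2)·H.
TC(346) = (34,350/346)×71 + (346/2)×17.1 = $10,007.00
TC(919) = (34,350/919)×71 + (919/2)×17.1 = $10,511.26
|ΔTC| = |$10,007.00 − $10,511.26| = $504.26

$504.26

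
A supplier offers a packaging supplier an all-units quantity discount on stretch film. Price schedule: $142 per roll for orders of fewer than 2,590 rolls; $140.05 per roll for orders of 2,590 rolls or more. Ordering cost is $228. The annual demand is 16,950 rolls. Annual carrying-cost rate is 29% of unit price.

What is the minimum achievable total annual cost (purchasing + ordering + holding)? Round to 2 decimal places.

$2,424,740.64

H₁ = 29%×$142 = $41.1800;  H₂ = 29%×$140.05 = $40.6145
EOQ₁ = √(2×16,950×228/41.1800) = 433.24  (< 2,590, feasible at tier 1)
EOQ₂ = √(2×16,950×228/40.6145) = 436.24  (< 2,590 → use Q = 2,590 at tier-2 price)
TC(tier 1 (EOQ₁), Q≈433.2) = $2,424,740.64
TC(tier 2, Q≈2,590.0) = $2,427,935.40
Minimum at tier 1 (EOQ₁): $2,424,740.64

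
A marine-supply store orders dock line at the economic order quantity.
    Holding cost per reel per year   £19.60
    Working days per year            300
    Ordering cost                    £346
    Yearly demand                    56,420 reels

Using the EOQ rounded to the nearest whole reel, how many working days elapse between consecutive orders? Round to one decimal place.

2DS/H = 2·56,420·346/19.6 = 1,991,971.43
EOQ = √1,991,971.43 ≈ 1,411.37 → Q = 1,411 reels
Days between orders = 300 / (D/Q) = 300 / 39.986 ≈ 7.503

7.5 days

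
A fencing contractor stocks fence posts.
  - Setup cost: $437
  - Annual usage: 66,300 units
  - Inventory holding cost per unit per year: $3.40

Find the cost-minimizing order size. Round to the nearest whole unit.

4,128 units

Optimal lot size Q* = (2 × 66,300 × $437 / $3.4)^½ ≈ 4,128.32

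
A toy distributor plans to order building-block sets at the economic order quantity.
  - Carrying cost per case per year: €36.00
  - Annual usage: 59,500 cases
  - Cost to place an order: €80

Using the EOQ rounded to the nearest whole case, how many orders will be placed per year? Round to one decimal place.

EOQ = √(2DS/H) = √(2 × 59,500 × 80 / 36)
    = √(264,444.44) ≈ 514.24 → Q = 514
Orders per year = D/Q = 59,500 / 514 = 115.759

115.8 orders per year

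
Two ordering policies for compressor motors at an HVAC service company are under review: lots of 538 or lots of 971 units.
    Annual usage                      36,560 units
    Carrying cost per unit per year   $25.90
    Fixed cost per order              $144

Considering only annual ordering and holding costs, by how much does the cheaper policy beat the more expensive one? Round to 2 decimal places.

TC(Q) = (D/Q)S + (Q/2)H
TC(538) = (36,560/538)×144 + (538/2)×25.9 = $16,752.68
TC(971) = (36,560/971)×144 + (971/2)×25.9 = $17,996.32
Cheaper: Q = 538.  Difference = $1,243.65

$1,243.65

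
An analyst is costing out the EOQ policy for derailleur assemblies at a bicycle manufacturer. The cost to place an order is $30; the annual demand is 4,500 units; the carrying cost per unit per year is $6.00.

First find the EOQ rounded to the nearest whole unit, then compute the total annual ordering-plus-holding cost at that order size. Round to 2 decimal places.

Optimal lot size Q* = (2 × 4,500 × $30 / $6)^½ ≈ 212.13 → Q = 212 units
Ordering: D/Q × S = 4,500/212 × $30 = $636.79
Holding:  Q/2 × H = 212/2 × $6 = $636.00
Total = $636.79 + $636.00 = $1,272.79

$1,272.79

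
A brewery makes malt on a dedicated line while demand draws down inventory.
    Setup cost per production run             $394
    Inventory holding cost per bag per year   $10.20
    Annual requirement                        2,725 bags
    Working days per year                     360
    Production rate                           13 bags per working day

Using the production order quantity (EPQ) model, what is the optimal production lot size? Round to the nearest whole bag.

710 bags

d = 2,725/360 = 7.5694 bags/day;  effective holding cost H(1 − d/p) = 10.2·(1 − 7.5694/13) = 4.26090
Q* = √(2DS / H_eff) = √(2·2,725·394 / 4.26090) ≈ 709.90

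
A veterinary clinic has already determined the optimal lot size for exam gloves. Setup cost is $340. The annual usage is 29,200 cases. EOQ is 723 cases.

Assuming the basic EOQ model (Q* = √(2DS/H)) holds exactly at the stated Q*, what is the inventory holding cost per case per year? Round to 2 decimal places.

$37.99

EOQ relation: Q² = 2DS/H, so rearrange for the unknown.
H = 2DS / Q² = 2 × 29,200 × 340 / 723² = 37.9853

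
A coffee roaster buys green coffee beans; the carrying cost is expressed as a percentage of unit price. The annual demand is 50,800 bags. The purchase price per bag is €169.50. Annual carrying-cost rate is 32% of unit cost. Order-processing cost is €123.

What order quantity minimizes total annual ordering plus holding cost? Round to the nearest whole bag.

480 bags

Carrying cost H = €169.5 × 32% = €54.2400/bag/yr
Q* = √(2·D·S / H) = √(2·50,800·123 / 54.24) = √230,398.2 ≈ 480.00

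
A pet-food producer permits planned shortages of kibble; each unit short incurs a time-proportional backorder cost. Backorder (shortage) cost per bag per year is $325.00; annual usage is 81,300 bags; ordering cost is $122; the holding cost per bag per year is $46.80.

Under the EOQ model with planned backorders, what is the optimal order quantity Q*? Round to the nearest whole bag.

696 bags

Basic EOQ = √(2·81,300·122/46.8) = 651.054
Backorder adjustment √((H+b)/b) = √((46.8+325)/325) = 1.0696
Q* = 651.054 × 1.0696 ≈ 696.35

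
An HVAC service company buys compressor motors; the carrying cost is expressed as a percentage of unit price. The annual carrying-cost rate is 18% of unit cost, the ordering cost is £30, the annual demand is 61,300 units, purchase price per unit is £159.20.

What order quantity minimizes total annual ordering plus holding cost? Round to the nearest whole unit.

358 units

Holding cost per unit per year: H = 18% × £159.2 = £28.6560
EOQ = √(2DS/H) = √(2 × 61,300 × 30 / 28.656)
    = √(128,350.08) ≈ 358.26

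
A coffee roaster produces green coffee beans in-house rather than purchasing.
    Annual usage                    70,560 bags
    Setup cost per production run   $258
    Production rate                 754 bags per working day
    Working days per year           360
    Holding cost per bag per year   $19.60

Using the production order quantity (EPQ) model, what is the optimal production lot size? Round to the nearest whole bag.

1,584 bags

Daily demand d = 70,560/360 = 196.000; p = 754; 1 − d/p = 0.74005
EPQ = √(2DS / (H(1 − d/p)))
    = √(2 × 70,560 × 258 / (19.6 × 0.74005)) ≈ 1,584.33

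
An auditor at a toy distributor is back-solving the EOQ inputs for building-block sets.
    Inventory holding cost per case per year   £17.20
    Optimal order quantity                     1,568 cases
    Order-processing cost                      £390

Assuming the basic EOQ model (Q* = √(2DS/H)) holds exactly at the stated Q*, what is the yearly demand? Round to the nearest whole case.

54,216 cases per year

Since Q* = (2DS/H)^½, squaring gives Q*²·H = 2DS.
D = Q²H / (2S) = 1,568² × 17.2 / (2 × 390) = 54,215.81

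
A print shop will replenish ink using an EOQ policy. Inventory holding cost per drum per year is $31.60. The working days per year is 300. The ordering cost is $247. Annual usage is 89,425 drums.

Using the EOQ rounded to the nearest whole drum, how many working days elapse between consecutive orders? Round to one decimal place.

4.0 days

EOQ = √(2DS/H) = √(2 × 89,425 × 247 / 31.6)
    = √(1,397,973.10) ≈ 1,182.36 → Q = 1,182 drums
Cycle time = (working days × Q)/D = (300 × 1,182) / 89,425 = 3.965 days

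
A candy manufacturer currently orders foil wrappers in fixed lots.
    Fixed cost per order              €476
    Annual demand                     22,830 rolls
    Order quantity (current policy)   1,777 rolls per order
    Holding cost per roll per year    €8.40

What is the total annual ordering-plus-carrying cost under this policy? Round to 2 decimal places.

€13,578.81

Orders/yr = 22,830/1,777 = 12.847; ordering cost = 12.847 × €476 = €6,115.41
Average inventory = 1,777/2 = 888.5; holding cost = 888.5 × €8.4 = €7,463.40
Total = €6,115.41 + €7,463.40 = €13,578.81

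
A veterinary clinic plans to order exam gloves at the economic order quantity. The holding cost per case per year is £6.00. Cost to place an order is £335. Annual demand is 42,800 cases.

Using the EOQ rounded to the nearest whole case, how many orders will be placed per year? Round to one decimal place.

19.6 orders per year

Q* = √(2·D·S / H) = √(2·42,800·335 / 6) = √4,779,333.3 ≈ 2,186.17 → Q = 2,186
N = D/Q = 42,800/2,186 ≈ 19.579 orders/yr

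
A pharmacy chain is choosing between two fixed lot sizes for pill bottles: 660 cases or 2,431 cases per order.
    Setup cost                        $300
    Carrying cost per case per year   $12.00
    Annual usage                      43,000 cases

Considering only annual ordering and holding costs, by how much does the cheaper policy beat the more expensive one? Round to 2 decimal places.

$3,613.00

TC(Q) = (D/Q)S + (Q/2)H
TC(660) = (43,000/660)×300 + (660/2)×12 = $23,505.45
TC(2,431) = (43,000/2,431)×300 + (2,431/2)×12 = $19,892.46
Lots of 2,431 are cheaper by $3,613.00.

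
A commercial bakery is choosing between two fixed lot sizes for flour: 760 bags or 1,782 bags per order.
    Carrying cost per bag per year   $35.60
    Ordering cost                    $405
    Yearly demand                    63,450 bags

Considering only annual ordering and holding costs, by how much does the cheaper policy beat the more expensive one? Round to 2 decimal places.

TC(Q) = (D/Q)S + (Q/2)H
TC(760) = (63,450/760)×405 + (760/2)×35.6 = $47,340.17
TC(1,782) = (63,450/1,782)×405 + (1,782/2)×35.6 = $46,140.05
Cheaper: Q = 1,782.  Difference = $1,200.12

$1,200.12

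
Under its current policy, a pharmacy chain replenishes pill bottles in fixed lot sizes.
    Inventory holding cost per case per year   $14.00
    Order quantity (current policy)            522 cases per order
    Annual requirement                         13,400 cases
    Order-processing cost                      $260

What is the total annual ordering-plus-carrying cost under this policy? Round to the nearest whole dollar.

$10,328

Annual ordering cost = (D/Q)·S = (13,400/522) × 260 = $6,674.33
Annual holding cost  = (Q/2)·H = (522/2) × 14 = $3,654.00
Total = $6,674.33 + $3,654.00 = $10,328.33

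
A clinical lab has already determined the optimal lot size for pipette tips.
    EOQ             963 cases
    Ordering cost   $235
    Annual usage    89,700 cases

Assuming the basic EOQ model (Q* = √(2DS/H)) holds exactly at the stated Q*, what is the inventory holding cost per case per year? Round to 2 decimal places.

$45.46

From Q* = √(2DS/H) ⇒ Q*² = 2DS/H.
H = 2DS / Q² = 2 × 89,700 × 235 / 963² = 45.4609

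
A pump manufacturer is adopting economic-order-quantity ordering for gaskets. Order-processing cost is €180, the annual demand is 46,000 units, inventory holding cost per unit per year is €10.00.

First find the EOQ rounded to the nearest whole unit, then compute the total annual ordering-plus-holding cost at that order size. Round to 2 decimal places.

Q* = √(2·D·S / H) = √(2·46,000·180 / 10) = √1,656,000.0 ≈ 1,286.86 → Q = 1,287 units
Ordering: D/Q × S = 46,000/1,287 × €180 = €6,433.57
Holding:  Q/2 × H = 1,287/2 × €10 = €6,435.00
Total = €6,433.57 + €6,435.00 = €12,868.57

€12,868.57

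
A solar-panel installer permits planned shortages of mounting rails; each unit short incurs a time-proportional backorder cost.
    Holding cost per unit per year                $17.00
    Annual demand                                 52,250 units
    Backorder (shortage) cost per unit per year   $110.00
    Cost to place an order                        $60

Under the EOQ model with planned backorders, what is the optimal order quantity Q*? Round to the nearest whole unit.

653 units

Q* = √(2DS/H) · √((H + b)/b)
   = √(2 × 52,250 × 60 / 17) · √((17 + 110) / 110)
   = 607.308 × 1.0745 ≈ 652.55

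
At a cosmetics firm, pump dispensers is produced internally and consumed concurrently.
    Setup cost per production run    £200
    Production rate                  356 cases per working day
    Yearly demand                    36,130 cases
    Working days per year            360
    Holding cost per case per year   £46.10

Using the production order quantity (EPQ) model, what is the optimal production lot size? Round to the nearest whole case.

661 cases

Daily demand d = 36,130/360 = 100.361; p = 356; 1 − d/p = 0.71809
EPQ = √(2DS / (H(1 − d/p)))
    = √(2 × 36,130 × 200 / (46.1 × 0.71809)) ≈ 660.73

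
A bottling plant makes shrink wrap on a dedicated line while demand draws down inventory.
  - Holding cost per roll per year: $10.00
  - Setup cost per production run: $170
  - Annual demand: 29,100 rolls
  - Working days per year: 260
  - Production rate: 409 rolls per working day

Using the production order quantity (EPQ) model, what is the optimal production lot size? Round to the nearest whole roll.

d = 29,100/260 = 111.9231 rolls/day;  effective holding cost H(1 − d/p) = 10·(1 − 111.9231/409) = 7.26349
Q* = √(2DS / H_eff) = √(2·29,100·170 / 7.26349) ≈ 1,167.11

1,167 rolls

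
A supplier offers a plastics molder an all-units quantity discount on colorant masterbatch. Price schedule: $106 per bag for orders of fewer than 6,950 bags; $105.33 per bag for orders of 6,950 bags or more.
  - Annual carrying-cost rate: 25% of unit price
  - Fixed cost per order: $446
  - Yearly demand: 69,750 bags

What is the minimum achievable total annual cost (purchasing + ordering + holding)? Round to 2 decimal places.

H₁ = 25%×$106 = $26.5000;  H₂ = 25%×$105.33 = $26.3325
EOQ₁ = √(2×69,750×446/26.5000) = 1,532.26  (< 6,950, feasible at tier 1)
EOQ₂ = √(2×69,750×446/26.3325) = 1,537.12  (< 6,950 → use Q = 6,950 at tier-2 price)
TC(tier 1 (EOQ₁), Q≈1,532.3) = $7,434,104.81
TC(tier 2, Q≈6,950.0) = $7,442,748.98
Minimum at tier 1 (EOQ₁): $7,434,104.81

$7,434,104.81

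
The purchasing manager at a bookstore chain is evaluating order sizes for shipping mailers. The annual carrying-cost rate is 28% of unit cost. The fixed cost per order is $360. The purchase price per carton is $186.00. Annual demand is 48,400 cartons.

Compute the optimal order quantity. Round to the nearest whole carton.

Carrying cost H = $186 × 28% = $52.0800/carton/yr
2DS/H = 2·48,400·360/52.08 = 669,124.42
EOQ = √669,124.42 ≈ 818.00

818 cartons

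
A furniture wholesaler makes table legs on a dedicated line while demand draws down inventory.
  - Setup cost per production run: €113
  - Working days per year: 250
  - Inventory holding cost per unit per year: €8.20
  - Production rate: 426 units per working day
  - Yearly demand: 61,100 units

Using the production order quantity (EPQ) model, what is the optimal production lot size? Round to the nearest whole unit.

Daily demand d = 61,100/250 = 244.400; p = 426; 1 − d/p = 0.42629
EPQ = √(2DS / (H(1 − d/p)))
    = √(2 × 61,100 × 113 / (8.2 × 0.42629)) ≈ 1,987.53

1,988 units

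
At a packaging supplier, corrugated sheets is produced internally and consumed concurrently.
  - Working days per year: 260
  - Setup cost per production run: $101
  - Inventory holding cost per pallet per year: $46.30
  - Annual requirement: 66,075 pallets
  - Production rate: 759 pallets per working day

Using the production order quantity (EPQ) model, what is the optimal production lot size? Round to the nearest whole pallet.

d = 66,075/260 = 254.1346 pallets/day;  effective holding cost H(1 − d/p) = 46.3·(1 − 254.1346/759) = 30.79745
Q* = √(2DS / H_eff) = √(2·66,075·101 / 30.79745) ≈ 658.32

658 pallets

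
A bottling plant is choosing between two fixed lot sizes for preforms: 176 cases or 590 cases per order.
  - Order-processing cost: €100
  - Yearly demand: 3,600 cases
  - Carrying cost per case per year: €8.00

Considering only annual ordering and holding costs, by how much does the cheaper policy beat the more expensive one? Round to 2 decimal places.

Annual cost at Q: ordering D·S/Q plus holding Q·H/2.
TC(176) = (3,600/176)×100 + (176/2)×8 = €2,749.45
TC(590) = (3,600/590)×100 + (590/2)×8 = €2,970.17
|ΔTC| = |€2,749.45 − €2,970.17| = €220.71

€220.71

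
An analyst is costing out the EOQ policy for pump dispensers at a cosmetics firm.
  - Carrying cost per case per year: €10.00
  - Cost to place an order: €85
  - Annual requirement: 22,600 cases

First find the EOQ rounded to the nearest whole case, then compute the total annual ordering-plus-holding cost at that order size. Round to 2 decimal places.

EOQ = √(2DS/H) = √(2 × 22,600 × 85 / 10)
    = √(384,200.00) ≈ 619.84 → Q = 620 cases
Annual ordering cost = (D/Q)·S = (22,600/620) × 85 = €3,098.39
Annual holding cost  = (Q/2)·H = (620/2) × 10 = €3,100.00
Total = €3,098.39 + €3,100.00 = €6,198.39

€6,198.39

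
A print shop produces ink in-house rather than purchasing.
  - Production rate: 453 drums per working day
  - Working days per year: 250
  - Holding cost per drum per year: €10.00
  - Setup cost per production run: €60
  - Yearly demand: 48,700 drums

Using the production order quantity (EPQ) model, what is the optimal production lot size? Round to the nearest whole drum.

1,013 drums

Daily demand d = 48,700/250 = 194.800; p = 453; 1 − d/p = 0.56998
EPQ = √(2DS / (H(1 − d/p)))
    = √(2 × 48,700 × 60 / (10 × 0.56998)) ≈ 1,012.57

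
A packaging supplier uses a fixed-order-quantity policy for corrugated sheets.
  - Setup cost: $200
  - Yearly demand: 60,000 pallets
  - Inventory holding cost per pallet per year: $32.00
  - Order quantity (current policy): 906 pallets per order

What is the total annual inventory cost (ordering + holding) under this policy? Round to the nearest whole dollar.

$27,741

Orders/yr = 60,000/906 = 66.225; ordering cost = 66.225 × $200 = $13,245.03
Average inventory = 906/2 = 453; holding cost = 453 × $32 = $14,496.00
Total = $13,245.03 + $14,496.00 = $27,741.03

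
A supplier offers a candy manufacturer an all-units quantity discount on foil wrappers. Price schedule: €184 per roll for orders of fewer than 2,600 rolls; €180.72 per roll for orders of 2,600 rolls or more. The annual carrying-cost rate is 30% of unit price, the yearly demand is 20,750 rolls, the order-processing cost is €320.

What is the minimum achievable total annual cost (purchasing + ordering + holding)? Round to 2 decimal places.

€3,822,974.65

H₁ = 30%×€184 = €55.2000;  H₂ = 30%×€180.72 = €54.2160
EOQ₁ = √(2×20,750×320/55.2000) = 490.49  (< 2,600, feasible at tier 1)
EOQ₂ = √(2×20,750×320/54.2160) = 494.92  (< 2,600 → use Q = 2,600 at tier-2 price)
TC(tier 1 (EOQ₁), Q≈490.5) = €3,845,075.01
TC(tier 2, Q≈2,600.0) = €3,822,974.65
Minimum at tier 2: €3,822,974.65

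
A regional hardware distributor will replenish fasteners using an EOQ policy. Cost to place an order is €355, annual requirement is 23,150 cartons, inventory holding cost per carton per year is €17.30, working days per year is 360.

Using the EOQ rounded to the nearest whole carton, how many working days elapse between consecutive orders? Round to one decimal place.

Q* = √(2·D·S / H) = √(2·23,150·355 / 17.3) = √950,086.7 ≈ 974.72 → Q = 975 cartons
T = Q/D × 360 days = 975/23,150 × 360 = 15.162 days

15.2 days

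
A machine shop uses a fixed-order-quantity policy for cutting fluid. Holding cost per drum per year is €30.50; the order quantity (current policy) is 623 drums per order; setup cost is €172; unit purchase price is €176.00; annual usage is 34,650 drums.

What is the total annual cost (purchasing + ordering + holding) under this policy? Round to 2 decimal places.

€6,117,467.04

Ordering: D/Q × S = 34,650/623 × €172 = €9,566.29
Holding:  Q/2 × H = 623/2 × €30.5 = €9,500.75
Purchase cost = D·C = 34,650 × 176 = €6,098,400.00
Total = €9,566.29 + €9,500.75 + €6,098,400.00 = €6,117,467.04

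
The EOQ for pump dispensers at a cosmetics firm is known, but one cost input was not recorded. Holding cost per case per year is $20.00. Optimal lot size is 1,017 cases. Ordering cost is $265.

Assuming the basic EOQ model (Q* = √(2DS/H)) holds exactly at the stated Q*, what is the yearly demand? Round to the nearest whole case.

39,030 cases per year

Since Q* = (2DS/H)^½, squaring gives Q*²·H = 2DS.
D = Q²H / (2S) = 1,017² × 20 / (2 × 265) = 39,029.77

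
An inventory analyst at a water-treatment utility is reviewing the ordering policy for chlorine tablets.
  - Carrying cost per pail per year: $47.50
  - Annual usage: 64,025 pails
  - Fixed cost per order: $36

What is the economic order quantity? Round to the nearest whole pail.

312 pails

EOQ = √(2DS/H) = √(2 × 64,025 × 36 / 47.5)
    = √(97,048.42) ≈ 311.53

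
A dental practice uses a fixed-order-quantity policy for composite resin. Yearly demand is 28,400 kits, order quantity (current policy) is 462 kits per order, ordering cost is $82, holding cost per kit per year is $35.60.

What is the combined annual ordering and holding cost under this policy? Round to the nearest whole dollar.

Orders/yr = 28,400/462 = 61.472; ordering cost = 61.472 × $82 = $5,040.69
Average inventory = 462/2 = 231; holding cost = 231 × $35.6 = $8,223.60
Total = $5,040.69 + $8,223.60 = $13,264.29

$13,264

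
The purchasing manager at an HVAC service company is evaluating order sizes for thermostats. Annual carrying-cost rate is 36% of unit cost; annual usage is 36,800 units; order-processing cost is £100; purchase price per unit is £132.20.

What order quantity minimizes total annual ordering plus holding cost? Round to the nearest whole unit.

393 units

H = i·C = 0.36 × £132.2 = £47.5920 per unit-year
Optimal lot size Q* = (2 × 36,800 × £100 / £47.592)^½ ≈ 393.25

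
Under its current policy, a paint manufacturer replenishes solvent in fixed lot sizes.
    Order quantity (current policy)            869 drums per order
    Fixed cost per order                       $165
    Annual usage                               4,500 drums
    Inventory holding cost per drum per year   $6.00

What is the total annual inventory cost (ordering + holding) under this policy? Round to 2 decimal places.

Annual ordering cost = (D/Q)·S = (4,500/869) × 165 = $854.43
Annual holding cost  = (Q/2)·H = (869/2) × 6 = $2,607.00
Total = $854.43 + $2,607.00 = $3,461.43

$3,461.43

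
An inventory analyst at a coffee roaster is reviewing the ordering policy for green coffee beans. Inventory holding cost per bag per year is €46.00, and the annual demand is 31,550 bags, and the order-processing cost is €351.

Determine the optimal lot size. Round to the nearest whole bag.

694 bags

EOQ = √(2DS/H) = √(2 × 31,550 × 351 / 46)
    = √(481,480.43) ≈ 693.89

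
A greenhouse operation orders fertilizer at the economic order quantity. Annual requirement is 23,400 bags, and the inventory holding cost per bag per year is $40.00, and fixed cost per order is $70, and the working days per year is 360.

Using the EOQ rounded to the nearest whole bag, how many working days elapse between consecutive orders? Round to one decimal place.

4.4 days

2DS/H = 2·23,400·70/40 = 81,900.00
EOQ = √81,900.00 ≈ 286.18 → Q = 286 bags
T = Q/D × 360 days = 286/23,400 × 360 = 4.400 days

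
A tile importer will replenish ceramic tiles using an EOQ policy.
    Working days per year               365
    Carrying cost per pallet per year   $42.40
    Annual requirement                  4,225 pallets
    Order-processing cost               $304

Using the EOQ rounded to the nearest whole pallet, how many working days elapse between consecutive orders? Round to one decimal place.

21.3 days

Optimal lot size Q* = (2 × 4,225 × $304 / $42.4)^½ ≈ 246.14 → Q = 246 pallets
T = Q/D × 365 days = 246/4,225 × 365 = 21.252 days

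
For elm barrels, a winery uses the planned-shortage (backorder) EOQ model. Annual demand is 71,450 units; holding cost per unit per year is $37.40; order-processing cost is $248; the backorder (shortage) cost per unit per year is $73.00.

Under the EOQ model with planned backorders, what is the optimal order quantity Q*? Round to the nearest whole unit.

1,197 units

Basic EOQ = √(2·71,450·248/37.4) = 973.433
Backorder adjustment √((H+b)/b) = √((37.4+73)/73) = 1.2298
Q* = 973.433 × 1.2298 ≈ 1,197.10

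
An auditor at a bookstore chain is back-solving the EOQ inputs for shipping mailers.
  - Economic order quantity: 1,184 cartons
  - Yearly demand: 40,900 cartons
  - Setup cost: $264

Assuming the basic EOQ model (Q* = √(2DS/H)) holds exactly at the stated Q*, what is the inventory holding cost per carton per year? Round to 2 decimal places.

Since Q* = (2DS/H)^½, squaring gives Q*²·H = 2DS.
H = 2DS / Q² = 2 × 40,900 × 264 / 1,184² = 15.4047

$15.40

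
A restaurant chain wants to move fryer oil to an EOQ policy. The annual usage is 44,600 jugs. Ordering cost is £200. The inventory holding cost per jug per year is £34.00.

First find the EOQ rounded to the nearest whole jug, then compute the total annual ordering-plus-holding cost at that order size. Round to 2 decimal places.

£24,628.44

2DS/H = 2·44,600·200/34 = 524,705.88
EOQ = √524,705.88 ≈ 724.37 → Q = 724 jugs
Ordering: D/Q × S = 44,600/724 × £200 = £12,320.44
Holding:  Q/2 × H = 724/2 × £34 = £12,308.00
Total = £12,320.44 + £12,308.00 = £24,628.44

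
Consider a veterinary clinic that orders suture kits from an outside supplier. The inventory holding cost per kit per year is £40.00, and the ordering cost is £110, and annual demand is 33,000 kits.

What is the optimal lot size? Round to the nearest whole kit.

EOQ = √(2DS/H) = √(2 × 33,000 × 110 / 40)
    = √(181,500.00) ≈ 426.03

426 kits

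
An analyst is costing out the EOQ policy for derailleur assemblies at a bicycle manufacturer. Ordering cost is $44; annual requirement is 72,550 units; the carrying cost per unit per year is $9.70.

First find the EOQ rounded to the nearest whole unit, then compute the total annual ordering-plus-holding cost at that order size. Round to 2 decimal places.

$7,869.48

EOQ = √(2DS/H) = √(2 × 72,550 × 44 / 9.7)
    = √(658,185.57) ≈ 811.29 → Q = 811 units
Ordering: D/Q × S = 72,550/811 × $44 = $3,936.13
Holding:  Q/2 × H = 811/2 × $9.7 = $3,933.35
Total = $3,936.13 + $3,933.35 = $7,869.48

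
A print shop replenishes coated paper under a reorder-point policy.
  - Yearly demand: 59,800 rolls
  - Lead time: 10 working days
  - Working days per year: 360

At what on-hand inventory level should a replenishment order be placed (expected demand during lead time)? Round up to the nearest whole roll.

Daily demand d = 59,800 / 360 = 166.111 rolls/day
Demand during lead time = 166.111 × 10 = 1,661.11
Reorder point = 1,661.11 → round up

1,662 rolls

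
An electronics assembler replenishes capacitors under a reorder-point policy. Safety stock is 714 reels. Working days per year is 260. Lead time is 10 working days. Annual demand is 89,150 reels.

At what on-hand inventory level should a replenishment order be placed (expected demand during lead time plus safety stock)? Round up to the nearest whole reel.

Daily demand d = 89,150 / 260 = 342.885 reels/day
Demand during lead time = 342.885 × 10 = 3,428.85
Reorder point = 3,428.85 + 714 = 4,142.85 → round up

4,143 reels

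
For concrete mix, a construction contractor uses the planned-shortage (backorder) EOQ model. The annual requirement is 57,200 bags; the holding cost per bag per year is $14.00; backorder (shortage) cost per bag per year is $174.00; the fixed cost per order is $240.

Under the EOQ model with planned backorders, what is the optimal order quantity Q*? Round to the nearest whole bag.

Q* = √(2DS/H) · √((H + b)/b)
   = √(2 × 57,200 × 240 / 14) · √((14 + 174) / 174)
   = 1,400.408 × 1.0395 ≈ 1,455.66

1,456 bags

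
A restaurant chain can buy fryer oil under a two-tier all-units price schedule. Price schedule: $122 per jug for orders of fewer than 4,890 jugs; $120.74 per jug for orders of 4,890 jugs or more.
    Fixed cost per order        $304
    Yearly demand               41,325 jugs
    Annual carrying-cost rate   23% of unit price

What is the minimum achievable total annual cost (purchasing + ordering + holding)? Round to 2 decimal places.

H₁ = 23%×$122 = $28.0600;  H₂ = 23%×$120.74 = $27.7702
EOQ₁ = √(2×41,325×304/28.0600) = 946.27  (< 4,890, feasible at tier 1)
EOQ₂ = √(2×41,325×304/27.7702) = 951.19  (< 4,890 → use Q = 4,890 at tier-2 price)
TC(tier 1 (EOQ₁), Q≈946.3) = $5,068,202.29
TC(tier 2, Q≈4,890.0) = $5,060,047.72
Minimum at tier 2: $5,060,047.72

$5,060,047.72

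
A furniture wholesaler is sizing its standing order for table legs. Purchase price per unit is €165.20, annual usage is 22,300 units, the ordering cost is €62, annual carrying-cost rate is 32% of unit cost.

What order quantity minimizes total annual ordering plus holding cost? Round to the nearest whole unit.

Holding cost per unit per year: H = 32% × €165.2 = €52.8640
2DS/H = 2·22,300·62/52.864 = 52,307.81
EOQ = √52,307.81 ≈ 228.71

229 units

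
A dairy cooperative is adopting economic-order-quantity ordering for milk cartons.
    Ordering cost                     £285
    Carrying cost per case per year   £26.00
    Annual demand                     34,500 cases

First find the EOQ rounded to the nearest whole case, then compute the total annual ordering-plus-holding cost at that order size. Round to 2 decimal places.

£22,611.72

2DS/H = 2·34,500·285/26 = 756,346.15
EOQ = √756,346.15 ≈ 869.68 → Q = 870 cases
Orders/yr = 34,500/870 = 39.655; ordering cost = 39.655 × £285 = £11,301.72
Average inventory = 870/2 = 435; holding cost = 435 × £26 = £11,310.00
Total = £11,301.72 + £11,310.00 = £22,611.72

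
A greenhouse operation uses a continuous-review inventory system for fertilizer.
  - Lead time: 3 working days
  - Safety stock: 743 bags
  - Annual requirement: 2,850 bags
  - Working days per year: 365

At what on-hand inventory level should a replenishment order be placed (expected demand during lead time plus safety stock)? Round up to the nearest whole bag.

767 bags

Daily demand d = 2,850 / 365 = 7.808 bags/day
Demand during lead time = 7.808 × 3 = 23.42
Reorder point = 23.42 + 743 = 766.42 → round up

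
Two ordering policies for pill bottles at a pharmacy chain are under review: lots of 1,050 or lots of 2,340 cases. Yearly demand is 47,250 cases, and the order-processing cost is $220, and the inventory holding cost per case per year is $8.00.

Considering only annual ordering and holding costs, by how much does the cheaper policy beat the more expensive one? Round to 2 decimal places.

For each Q, cost = (D/Q)·S + (Q/2)·H.
TC(1,050) = (47,250/1,050)×220 + (1,050/2)×8 = $14,100.00
TC(2,340) = (47,250/2,340)×220 + (2,340/2)×8 = $13,802.31
|ΔTC| = |$14,100.00 − $13,802.31| = $297.69

$297.69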